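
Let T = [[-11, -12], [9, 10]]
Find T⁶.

[[253, 252], [-189, -188]]

tr T = -1 and det T = -2, so the characteristic polynomial is λ² − (-1)λ + (-2) with roots -2 and 1.
Eigenvectors give P = [[4, -1], [-3, 1]] with P⁻¹ = [[1, 1], [3, 4]], and T = P·diag(-2, 1)·P⁻¹.
Then T⁶ = P·diag(64, 1)·P⁻¹ = [[256, -1], [-192, 1]] · [[1, 1], [3, 4]] = [[253, 252], [-189, -188]].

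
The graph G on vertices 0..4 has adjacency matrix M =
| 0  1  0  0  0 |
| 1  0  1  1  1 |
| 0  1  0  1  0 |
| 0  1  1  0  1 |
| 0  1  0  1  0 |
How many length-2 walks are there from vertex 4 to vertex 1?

1

The number of length-2 walks from vertex 4 to vertex 1 is entry (4,1) of M², where M is the adjacency matrix.
M² = [[1, 0, 1, 1, 1], [0, 4, 1, 2, 1], [1, 1, 2, 1, 2], [1, 2, 1, 3, 1], [1, 1, 2, 1, 2]]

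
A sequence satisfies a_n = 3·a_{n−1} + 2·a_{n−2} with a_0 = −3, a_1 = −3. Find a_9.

−104763

With companion matrix T = [[3, 2], [1, 0]], [a_n, a_{n−1}]ᵀ = T·[a_{n−1}, a_{n−2}]ᵀ, so [a_9, a_8]ᵀ = T^8·[a_1, a_0]ᵀ.
T^8 = [[22363, 12558], [6279, 3526]], giving [a_9, a_8]ᵀ = [[−104763], [−29415]].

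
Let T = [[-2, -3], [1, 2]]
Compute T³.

[[-2, -3], [1, 2]]

T² = I (check: tr T = 0 and det T = -1), so T³ = T since 3 is odd.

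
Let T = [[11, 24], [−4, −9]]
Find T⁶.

[[2185, 4368], [−728, −1455]]

tr T = 2 and det T = −3, so the characteristic polynomial is λ² − (2)λ + (−3) with roots 3 and −1.
Eigenvectors give P = [[−3, −2], [1, 1]] with P⁻¹ = [[−1, −2], [1, 3]], and T = P·diag(3, −1)·P⁻¹.
Then T⁶ = P·diag(729, 1)·P⁻¹ = [[−2187, −2], [729, 1]] · [[−1, −2], [1, 3]] = [[2185, 4368], [−728, −1455]].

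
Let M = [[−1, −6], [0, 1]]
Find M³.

[[−1, −6], [0, 1]]

M² = I (check: tr M = 0 and det M = −1), so M³ = M since 3 is odd.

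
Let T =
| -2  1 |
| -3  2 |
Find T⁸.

[[1, 0], [0, 1]]

T² = I (check: tr T = 0 and det T = -1), so T⁸ = I since 8 is even.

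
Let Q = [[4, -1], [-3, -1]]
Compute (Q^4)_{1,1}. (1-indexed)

Q^2 = [[19, -3], [-9, 4]]
Q^3 = [[85, -16], [-48, 5]]
Q^4 = [[388, -69], [-207, 43]]

388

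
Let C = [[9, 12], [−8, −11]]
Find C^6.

[[−1455, −2184], [1456, 2185]]

tr C = −2 and det C = −3, so the characteristic polynomial is λ² − (−2)λ + (−3) with roots −3 and 1.
Eigenvectors give P = [[−1, 3], [1, −2]] with P⁻¹ = [[2, 3], [1, 1]], and C = P·diag(−3, 1)·P⁻¹.
Then C^6 = P·diag(729, 1)·P⁻¹ = [[−729, 3], [729, −2]] · [[2, 3], [1, 1]] = [[−1455, −2184], [1456, 2185]].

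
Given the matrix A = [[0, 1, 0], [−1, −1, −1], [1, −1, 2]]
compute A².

[[−1, −1, −1], [0, 1, −1], [3, 0, 5]]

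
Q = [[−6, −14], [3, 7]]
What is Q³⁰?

Q² = Q (a projection; rank 1, trace 1), so Q³⁰ = Q.

[[−6, −14], [3, 7]]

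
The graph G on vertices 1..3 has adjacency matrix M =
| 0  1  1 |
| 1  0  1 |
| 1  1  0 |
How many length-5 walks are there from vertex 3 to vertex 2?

The number of length-5 walks from vertex 3 to vertex 2 is entry (3,2) of M^5, where M is the adjacency matrix.
M^2 = [[2, 1, 1], [1, 2, 1], [1, 1, 2]]
M^3 = [[2, 3, 3], [3, 2, 3], [3, 3, 2]]
M^4 = [[6, 5, 5], [5, 6, 5], [5, 5, 6]]
M^5 = [[10, 11, 11], [11, 10, 11], [11, 11, 10]]

11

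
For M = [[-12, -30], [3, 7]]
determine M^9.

[[-192222, -575130], [57513, 172027]]

tr M = -5 and det M = 6, so the characteristic polynomial is λ² − (-5)λ + (6) with roots -3 and -2.
Eigenvectors give P = [[10, -3], [-3, 1]] with P⁻¹ = [[1, 3], [3, 10]], and M = P·diag(-3, -2)·P⁻¹.
Then M^9 = P·diag(-19683, -512)·P⁻¹ = [[-196830, 1536], [59049, -512]] · [[1, 3], [3, 10]] = [[-192222, -575130], [57513, 172027]].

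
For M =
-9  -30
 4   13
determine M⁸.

tr M = 4 and det M = 3, so the characteristic polynomial is λ² − (4)λ + (3) with roots 3 and 1.
Eigenvectors give P = [[-5, -3], [2, 1]] with P⁻¹ = [[1, 3], [-2, -5]], and M = P·diag(3, 1)·P⁻¹.
Then M⁸ = P·diag(6561, 1)·P⁻¹ = [[-32805, -3], [13122, 1]] · [[1, 3], [-2, -5]] = [[-32799, -98400], [13120, 39361]].

[[-32799, -98400], [13120, 39361]]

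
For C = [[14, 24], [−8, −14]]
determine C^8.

[[256, 0], [0, 256]]

tr C = 0 and det C = −4, so the characteristic polynomial is λ² − (0)λ + (−4) with roots −2 and 2.
Eigenvectors give P = [[−3, −2], [2, 1]] with P⁻¹ = [[1, 2], [−2, −3]], and C = P·diag(−2, 2)·P⁻¹.
Then C^8 = P·diag(256, 256)·P⁻¹ = [[−768, −512], [512, 256]] · [[1, 2], [−2, −3]] = [[256, 0], [0, 256]].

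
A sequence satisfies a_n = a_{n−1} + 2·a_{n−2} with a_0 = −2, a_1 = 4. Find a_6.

With companion matrix A = [[1, 2], [1, 0]], [a_n, a_{n−1}]ᵀ = A·[a_{n−1}, a_{n−2}]ᵀ, so [a_6, a_5]ᵀ = A⁵·[a_1, a_0]ᵀ.
A⁵ = [[21, 22], [11, 10]], giving [a_6, a_5]ᵀ = [[40], [24]].

40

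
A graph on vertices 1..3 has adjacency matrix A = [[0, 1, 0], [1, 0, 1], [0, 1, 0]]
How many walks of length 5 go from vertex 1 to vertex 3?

0

The number of length-5 walks from vertex 1 to vertex 3 is entry (1,3) of A⁵, where A is the adjacency matrix.
A² = [[1, 0, 1], [0, 2, 0], [1, 0, 1]]
A³ = [[0, 2, 0], [2, 0, 2], [0, 2, 0]]
A⁴ = [[2, 0, 2], [0, 4, 0], [2, 0, 2]]
A⁵ = [[0, 4, 0], [4, 0, 4], [0, 4, 0]]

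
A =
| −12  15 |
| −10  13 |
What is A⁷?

tr A = 1 and det A = −6, so the characteristic polynomial is λ² − (1)λ + (−6) with roots 3 and −2.
Eigenvectors give P = [[1, 3], [1, 2]] with P⁻¹ = [[−2, 3], [1, −1]], and A = P·diag(3, −2)·P⁻¹.
Then A⁷ = P·diag(2187, −128)·P⁻¹ = [[2187, −384], [2187, −256]] · [[−2, 3], [1, −1]] = [[−4758, 6945], [−4630, 6817]].

[[−4758, 6945], [−4630, 6817]]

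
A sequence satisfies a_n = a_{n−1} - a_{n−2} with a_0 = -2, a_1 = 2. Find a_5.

With companion matrix C = [[1, -1], [1, 0]], [a_n, a_{n−1}]ᵀ = C·[a_{n−1}, a_{n−2}]ᵀ, so [a_5, a_4]ᵀ = C⁴·[a_1, a_0]ᵀ.
C⁴ = [[-1, 1], [-1, 0]], giving [a_5, a_4]ᵀ = [[-4], [-2]].

-4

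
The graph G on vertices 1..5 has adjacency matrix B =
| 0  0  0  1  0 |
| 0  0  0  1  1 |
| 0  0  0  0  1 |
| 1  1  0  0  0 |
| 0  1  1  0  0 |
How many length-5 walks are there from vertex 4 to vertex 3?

4

The number of length-5 walks from vertex 4 to vertex 3 is entry (4,3) of B⁵, where B is the adjacency matrix.
B² = [[1, 1, 0, 0, 0], [1, 2, 1, 0, 0], [0, 1, 1, 0, 0], [0, 0, 0, 2, 1], [0, 0, 0, 1, 2]]
B³ = [[0, 0, 0, 2, 1], [0, 0, 0, 3, 3], [0, 0, 0, 1, 2], [2, 3, 1, 0, 0], [1, 3, 2, 0, 0]]
B⁴ = [[2, 3, 1, 0, 0], [3, 6, 3, 0, 0], [1, 3, 2, 0, 0], [0, 0, 0, 5, 4], [0, 0, 0, 4, 5]]
B⁵ = [[0, 0, 0, 5, 4], [0, 0, 0, 9, 9], [0, 0, 0, 4, 5], [5, 9, 4, 0, 0], [4, 9, 5, 0, 0]]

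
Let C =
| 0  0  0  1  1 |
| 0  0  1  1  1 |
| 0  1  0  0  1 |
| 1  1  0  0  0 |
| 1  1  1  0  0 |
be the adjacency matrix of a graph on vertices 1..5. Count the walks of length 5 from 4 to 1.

The number of length-5 walks from vertex 4 to vertex 1 is entry (4,1) of C⁵, where C is the adjacency matrix.
C² = [[2, 2, 1, 0, 0], [2, 3, 1, 0, 1], [1, 1, 2, 1, 1], [0, 0, 1, 2, 2], [0, 1, 1, 2, 3]]
C³ = [[0, 1, 2, 4, 5], [1, 2, 4, 5, 6], [2, 4, 2, 2, 4], [4, 5, 2, 0, 1], [5, 6, 4, 1, 2]]
C⁴ = [[9, 11, 6, 1, 3], [11, 15, 8, 3, 7], [6, 8, 8, 6, 8], [1, 3, 6, 9, 11], [3, 7, 8, 11, 15]]
C⁵ = [[4, 10, 14, 20, 26], [10, 18, 22, 26, 34], [14, 22, 16, 14, 22], [20, 26, 14, 4, 10], [26, 34, 22, 10, 18]]

20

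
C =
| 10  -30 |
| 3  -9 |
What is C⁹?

[[10, -30], [3, -9]]

C² = C (a projection; rank 1, trace 1), so C⁹ = C.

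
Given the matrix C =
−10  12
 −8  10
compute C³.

tr C = 0 and det C = −4, so the characteristic polynomial is λ² − (0)λ + (−4) with roots 2 and −2.
Eigenvectors give P = [[1, 3], [1, 2]] with P⁻¹ = [[−2, 3], [1, −1]], and C = P·diag(2, −2)·P⁻¹.
Then C³ = P·diag(8, −8)·P⁻¹ = [[8, −24], [8, −16]] · [[−2, 3], [1, −1]] = [[−40, 48], [−32, 40]].

[[−40, 48], [−32, 40]]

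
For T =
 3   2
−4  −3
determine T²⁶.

T² = I (check: tr T = 0 and det T = −1), so T²⁶ = I since 26 is even.

[[1, 0], [0, 1]]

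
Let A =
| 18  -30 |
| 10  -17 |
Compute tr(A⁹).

tr A = 1 and det A = -6, so the characteristic polynomial is λ² − (1)λ + (-6) with roots 3 and -2.
Eigenvectors give P = [[2, -3], [1, -2]] with P⁻¹ = [[2, -3], [1, -2]], and A = P·diag(3, -2)·P⁻¹.
Then A⁹ = P·diag(19683, -512)·P⁻¹ = [[39366, 1536], [19683, 1024]] · [[2, -3], [1, -2]] = [[80268, -121170], [40390, -61097]].

19171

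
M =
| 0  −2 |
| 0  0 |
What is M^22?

M is strictly triangular, hence nilpotent: M^2 = 0, so M^22 = 0.

[[0, 0], [0, 0]]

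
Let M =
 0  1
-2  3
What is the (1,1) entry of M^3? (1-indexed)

tr M = 3 and det M = 2, so the characteristic polynomial is λ² − (3)λ + (2) with roots 2 and 1.
Eigenvectors give P = [[-1, 1], [-2, 1]] with P⁻¹ = [[1, -1], [2, -1]], and M = P·diag(2, 1)·P⁻¹.
Then M^3 = P·diag(8, 1)·P⁻¹ = [[-8, 1], [-16, 1]] · [[1, -1], [2, -1]] = [[-6, 7], [-14, 15]].

-6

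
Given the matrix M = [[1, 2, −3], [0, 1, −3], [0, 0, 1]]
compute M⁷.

[[1, 14, −147], [0, 1, −21], [0, 0, 1]]

M = I + N where N = [[0, 2, −3], [0, 0, −3], [0, 0, 0]] is strictly upper-triangular, so N³ = 0.
(I + N)⁷ = I + 7·N + 21·N² = [[1, 14, −147], [0, 1, −21], [0, 0, 1]].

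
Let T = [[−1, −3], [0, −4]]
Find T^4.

[[1, 255], [0, 256]]

T^2 = [[1, 15], [0, 16]]
T^3 = [[−1, −63], [0, −64]]
T^4 = [[1, 255], [0, 256]]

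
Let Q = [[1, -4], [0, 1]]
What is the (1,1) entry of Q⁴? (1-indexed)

Q = I + N where N = [[0, -4], [0, 0]] is strictly upper-triangular, so N² = 0.
(I + N)⁴ = I + 4·N = [[1, -16], [0, 1]].

1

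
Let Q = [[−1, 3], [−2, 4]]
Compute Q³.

[[−13, 21], [−14, 22]]

tr Q = 3 and det Q = 2, so the characteristic polynomial is λ² − (3)λ + (2) with roots 2 and 1.
Eigenvectors give P = [[1, −3], [1, −2]] with P⁻¹ = [[−2, 3], [−1, 1]], and Q = P·diag(2, 1)·P⁻¹.
Then Q³ = P·diag(8, 1)·P⁻¹ = [[8, −3], [8, −2]] · [[−2, 3], [−1, 1]] = [[−13, 21], [−14, 22]].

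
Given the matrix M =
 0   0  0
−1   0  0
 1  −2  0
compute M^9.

M is strictly triangular, hence nilpotent: M^3 = 0, so M^9 = 0.

[[0, 0, 0], [0, 0, 0], [0, 0, 0]]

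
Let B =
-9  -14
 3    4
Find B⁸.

[[44391, 88270], [-18915, -37574]]

tr B = -5 and det B = 6, so the characteristic polynomial is λ² − (-5)λ + (6) with roots -3 and -2.
Eigenvectors give P = [[7, -2], [-3, 1]] with P⁻¹ = [[1, 2], [3, 7]], and B = P·diag(-3, -2)·P⁻¹.
Then B⁸ = P·diag(6561, 256)·P⁻¹ = [[45927, -512], [-19683, 256]] · [[1, 2], [3, 7]] = [[44391, 88270], [-18915, -37574]].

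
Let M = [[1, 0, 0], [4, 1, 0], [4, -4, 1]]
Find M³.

M = I + N where N = [[0, 0, 0], [4, 0, 0], [4, -4, 0]] is strictly lower-triangular, so N³ = 0.
(I + N)³ = I + 3·N + 3·N² = [[1, 0, 0], [12, 1, 0], [-36, -12, 1]].

[[1, 0, 0], [12, 1, 0], [-36, -12, 1]]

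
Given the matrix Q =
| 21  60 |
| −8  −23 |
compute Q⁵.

[[1221, 3660], [−488, −1463]]

tr Q = −2 and det Q = −3, so the characteristic polynomial is λ² − (−2)λ + (−3) with roots −3 and 1.
Eigenvectors give P = [[−5, −3], [2, 1]] with P⁻¹ = [[1, 3], [−2, −5]], and Q = P·diag(−3, 1)·P⁻¹.
Then Q⁵ = P·diag(−243, 1)·P⁻¹ = [[1215, −3], [−486, 1]] · [[1, 3], [−2, −5]] = [[1221, 3660], [−488, −1463]].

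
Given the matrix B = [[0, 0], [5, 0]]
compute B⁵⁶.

B is strictly triangular, hence nilpotent: B² = 0, so B⁵⁶ = 0.

[[0, 0], [0, 0]]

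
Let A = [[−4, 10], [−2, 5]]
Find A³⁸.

[[−4, 10], [−2, 5]]

A² = A (a projection; rank 1, trace 1), so A³⁸ = A.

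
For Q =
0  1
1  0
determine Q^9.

Q² = I (check: tr Q = 0 and det Q = -1), so Q^9 = Q since 9 is odd.

[[0, 1], [1, 0]]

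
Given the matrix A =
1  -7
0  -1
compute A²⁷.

[[1, -7], [0, -1]]

A² = I (check: tr A = 0 and det A = -1), so A²⁷ = A since 27 is odd.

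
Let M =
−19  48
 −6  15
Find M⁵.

[[−2179, 5808], [−726, 1935]]

tr M = −4 and det M = 3, so the characteristic polynomial is λ² − (−4)λ + (3) with roots −3 and −1.
Eigenvectors give P = [[3, −8], [1, −3]] with P⁻¹ = [[3, −8], [1, −3]], and M = P·diag(−3, −1)·P⁻¹.
Then M⁵ = P·diag(−243, −1)·P⁻¹ = [[−729, 8], [−243, 3]] · [[3, −8], [1, −3]] = [[−2179, 5808], [−726, 1935]].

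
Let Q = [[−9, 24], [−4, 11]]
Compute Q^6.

tr Q = 2 and det Q = −3, so the characteristic polynomial is λ² − (2)λ + (−3) with roots 3 and −1.
Eigenvectors give P = [[2, 3], [1, 1]] with P⁻¹ = [[−1, 3], [1, −2]], and Q = P·diag(3, −1)·P⁻¹.
Then Q^6 = P·diag(729, 1)·P⁻¹ = [[1458, 3], [729, 1]] · [[−1, 3], [1, −2]] = [[−1455, 4368], [−728, 2185]].

[[−1455, 4368], [−728, 2185]]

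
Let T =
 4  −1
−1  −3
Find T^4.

[[290, −27], [−27, 101]]

T^2 = [[17, −1], [−1, 10]]
T^3 = [[69, −14], [−14, −29]]
T^4 = [[290, −27], [−27, 101]]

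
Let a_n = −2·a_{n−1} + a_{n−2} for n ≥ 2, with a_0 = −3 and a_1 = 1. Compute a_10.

With companion matrix B = [[−2, 1], [1, 0]], [a_n, a_{n−1}]ᵀ = B·[a_{n−1}, a_{n−2}]ᵀ, so [a_10, a_9]ᵀ = B⁹·[a_1, a_0]ᵀ.
B⁹ = [[−2378, 985], [985, −408]], giving [a_10, a_9]ᵀ = [[−5333], [2209]].

−5333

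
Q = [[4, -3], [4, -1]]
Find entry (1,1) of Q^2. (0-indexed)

-11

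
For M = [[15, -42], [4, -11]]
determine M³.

tr M = 4 and det M = 3, so the characteristic polynomial is λ² − (4)λ + (3) with roots 1 and 3.
Eigenvectors give P = [[3, 7], [1, 2]] with P⁻¹ = [[-2, 7], [1, -3]], and M = P·diag(1, 3)·P⁻¹.
Then M³ = P·diag(1, 27)·P⁻¹ = [[3, 189], [1, 54]] · [[-2, 7], [1, -3]] = [[183, -546], [52, -155]].

[[183, -546], [52, -155]]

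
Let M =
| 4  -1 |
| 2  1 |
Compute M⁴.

tr M = 5 and det M = 6, so the characteristic polynomial is λ² − (5)λ + (6) with roots 2 and 3.
Eigenvectors give P = [[1, -1], [2, -1]] with P⁻¹ = [[-1, 1], [-2, 1]], and M = P·diag(2, 3)·P⁻¹.
Then M⁴ = P·diag(16, 81)·P⁻¹ = [[16, -81], [32, -81]] · [[-1, 1], [-2, 1]] = [[146, -65], [130, -49]].

[[146, -65], [130, -49]]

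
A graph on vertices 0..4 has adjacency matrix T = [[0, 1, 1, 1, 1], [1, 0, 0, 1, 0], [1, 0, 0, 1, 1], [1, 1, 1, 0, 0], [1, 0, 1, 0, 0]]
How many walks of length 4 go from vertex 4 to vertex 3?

14

The number of length-4 walks from vertex 4 to vertex 3 is entry (4,3) of T^4, where T is the adjacency matrix.
T^2 = [[4, 1, 2, 2, 1], [1, 2, 2, 1, 1], [2, 2, 3, 1, 1], [2, 1, 1, 3, 2], [1, 1, 1, 2, 2]]
T^3 = [[6, 6, 7, 7, 6], [6, 2, 3, 5, 3], [7, 3, 4, 7, 5], [7, 5, 7, 4, 3], [6, 3, 5, 3, 2]]
T^4 = [[26, 13, 19, 19, 13], [13, 11, 14, 11, 9], [19, 14, 19, 14, 11], [19, 11, 14, 19, 14], [13, 9, 11, 14, 11]]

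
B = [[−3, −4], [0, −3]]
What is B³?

[[−27, −108], [0, −27]]

B² = [[9, 24], [0, 9]]
B³ = [[−27, −108], [0, −27]]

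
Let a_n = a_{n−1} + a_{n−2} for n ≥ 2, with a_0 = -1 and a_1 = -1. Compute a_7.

-21

With companion matrix M = [[1, 1], [1, 0]], [a_n, a_{n−1}]ᵀ = M·[a_{n−1}, a_{n−2}]ᵀ, so [a_7, a_6]ᵀ = M^6·[a_1, a_0]ᵀ.
M^6 = [[13, 8], [8, 5]], giving [a_7, a_6]ᵀ = [[-21], [-13]].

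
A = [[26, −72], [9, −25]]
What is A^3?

[[80, −216], [27, −73]]

tr A = 1 and det A = −2, so the characteristic polynomial is λ² − (1)λ + (−2) with roots −1 and 2.
Eigenvectors give P = [[−8, 3], [−3, 1]] with P⁻¹ = [[1, −3], [3, −8]], and A = P·diag(−1, 2)·P⁻¹.
Then A^3 = P·diag(−1, 8)·P⁻¹ = [[8, 24], [3, 8]] · [[1, −3], [3, −8]] = [[80, −216], [27, −73]].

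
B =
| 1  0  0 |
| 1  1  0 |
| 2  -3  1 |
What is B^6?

B = I + N where N = [[0, 0, 0], [1, 0, 0], [2, -3, 0]] is strictly lower-triangular, so N^3 = 0.
(I + N)^6 = I + 6·N + 15·N^2 = [[1, 0, 0], [6, 1, 0], [-33, -18, 1]].

[[1, 0, 0], [6, 1, 0], [-33, -18, 1]]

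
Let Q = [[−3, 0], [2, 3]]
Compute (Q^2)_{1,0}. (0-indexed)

0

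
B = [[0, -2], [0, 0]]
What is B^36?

B is strictly triangular, hence nilpotent: B^2 = 0, so B^36 = 0.

[[0, 0], [0, 0]]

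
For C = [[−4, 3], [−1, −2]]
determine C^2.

[[13, −18], [6, 1]]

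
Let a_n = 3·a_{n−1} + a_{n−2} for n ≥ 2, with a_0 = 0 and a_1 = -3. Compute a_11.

-424443

With companion matrix M = [[3, 1], [1, 0]], [a_n, a_{n−1}]ᵀ = M·[a_{n−1}, a_{n−2}]ᵀ, so [a_11, a_10]ᵀ = M¹⁰·[a_1, a_0]ᵀ.
M¹⁰ = [[141481, 42837], [42837, 12970]], giving [a_11, a_10]ᵀ = [[-424443], [-128511]].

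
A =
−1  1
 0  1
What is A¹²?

[[1, 0], [0, 1]]

A² = I (check: tr A = 0 and det A = −1), so A¹² = I since 12 is even.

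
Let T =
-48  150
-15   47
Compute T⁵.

[[-2718, 8250], [-825, 2507]]

tr T = -1 and det T = -6, so the characteristic polynomial is λ² − (-1)λ + (-6) with roots -3 and 2.
Eigenvectors give P = [[10, 3], [3, 1]] with P⁻¹ = [[1, -3], [-3, 10]], and T = P·diag(-3, 2)·P⁻¹.
Then T⁵ = P·diag(-243, 32)·P⁻¹ = [[-2430, 96], [-729, 32]] · [[1, -3], [-3, 10]] = [[-2718, 8250], [-825, 2507]].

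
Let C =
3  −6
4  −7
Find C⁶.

tr C = −4 and det C = 3, so the characteristic polynomial is λ² − (−4)λ + (3) with roots −1 and −3.
Eigenvectors give P = [[3, −1], [2, −1]] with P⁻¹ = [[1, −1], [2, −3]], and C = P·diag(−1, −3)·P⁻¹.
Then C⁶ = P·diag(1, 729)·P⁻¹ = [[3, −729], [2, −729]] · [[1, −1], [2, −3]] = [[−1455, 2184], [−1456, 2185]].

[[−1455, 2184], [−1456, 2185]]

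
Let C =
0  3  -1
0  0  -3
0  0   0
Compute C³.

C is strictly triangular, hence nilpotent: C³ = 0, so C³ = 0.

[[0, 0, 0], [0, 0, 0], [0, 0, 0]]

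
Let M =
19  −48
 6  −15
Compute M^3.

tr M = 4 and det M = 3, so the characteristic polynomial is λ² − (4)λ + (3) with roots 1 and 3.
Eigenvectors give P = [[−8, 3], [−3, 1]] with P⁻¹ = [[1, −3], [3, −8]], and M = P·diag(1, 3)·P⁻¹.
Then M^3 = P·diag(1, 27)·P⁻¹ = [[−8, 81], [−3, 27]] · [[1, −3], [3, −8]] = [[235, −624], [78, −207]].

[[235, −624], [78, −207]]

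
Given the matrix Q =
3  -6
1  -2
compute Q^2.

Q² = Q (a projection; rank 1, trace 1), so Q^2 = Q.

[[3, -6], [1, -2]]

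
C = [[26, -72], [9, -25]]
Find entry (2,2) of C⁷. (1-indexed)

-1033

tr C = 1 and det C = -2, so the characteristic polynomial is λ² − (1)λ + (-2) with roots -1 and 2.
Eigenvectors give P = [[8, 3], [3, 1]] with P⁻¹ = [[-1, 3], [3, -8]], and C = P·diag(-1, 2)·P⁻¹.
Then C⁷ = P·diag(-1, 128)·P⁻¹ = [[-8, 384], [-3, 128]] · [[-1, 3], [3, -8]] = [[1160, -3096], [387, -1033]].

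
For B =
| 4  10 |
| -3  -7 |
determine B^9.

[[2554, 5110], [-1533, -3067]]

tr B = -3 and det B = 2, so the characteristic polynomial is λ² − (-3)λ + (2) with roots -2 and -1.
Eigenvectors give P = [[5, 2], [-3, -1]] with P⁻¹ = [[-1, -2], [3, 5]], and B = P·diag(-2, -1)·P⁻¹.
Then B^9 = P·diag(-512, -1)·P⁻¹ = [[-2560, -2], [1536, 1]] · [[-1, -2], [3, 5]] = [[2554, 5110], [-1533, -3067]].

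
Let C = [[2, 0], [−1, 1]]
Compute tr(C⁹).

tr C = 3 and det C = 2, so the characteristic polynomial is λ² − (3)λ + (2) with roots 2 and 1.
Eigenvectors give P = [[−1, 0], [1, 1]] with P⁻¹ = [[−1, 0], [1, 1]], and C = P·diag(2, 1)·P⁻¹.
Then C⁹ = P·diag(512, 1)·P⁻¹ = [[−512, 0], [512, 1]] · [[−1, 0], [1, 1]] = [[512, 0], [−511, 1]].

513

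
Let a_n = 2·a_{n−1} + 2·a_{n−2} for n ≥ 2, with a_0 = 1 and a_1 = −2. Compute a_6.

With companion matrix T = [[2, 2], [1, 0]], [a_n, a_{n−1}]ᵀ = T·[a_{n−1}, a_{n−2}]ᵀ, so [a_6, a_5]ᵀ = T⁵·[a_1, a_0]ᵀ.
T⁵ = [[120, 88], [44, 32]], giving [a_6, a_5]ᵀ = [[−152], [−56]].

−152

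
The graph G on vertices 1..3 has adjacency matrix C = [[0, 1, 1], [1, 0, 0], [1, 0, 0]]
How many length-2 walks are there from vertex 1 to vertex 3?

0

The number of length-2 walks from vertex 1 to vertex 3 is entry (1,3) of C^2, where C is the adjacency matrix.
C^2 = [[2, 0, 0], [0, 1, 1], [0, 1, 1]]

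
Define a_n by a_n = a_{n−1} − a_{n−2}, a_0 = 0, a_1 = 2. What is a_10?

With companion matrix A = [[1, −1], [1, 0]], [a_n, a_{n−1}]ᵀ = A·[a_{n−1}, a_{n−2}]ᵀ, so [a_10, a_9]ᵀ = A⁹·[a_1, a_0]ᵀ.
A⁹ = [[−1, 0], [0, −1]], giving [a_10, a_9]ᵀ = [[−2], [0]].

−2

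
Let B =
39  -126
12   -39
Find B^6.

tr B = 0 and det B = -9, so the characteristic polynomial is λ² − (0)λ + (-9) with roots 3 and -3.
Eigenvectors give P = [[7, 3], [2, 1]] with P⁻¹ = [[1, -3], [-2, 7]], and B = P·diag(3, -3)·P⁻¹.
Then B^6 = P·diag(729, 729)·P⁻¹ = [[5103, 2187], [1458, 729]] · [[1, -3], [-2, 7]] = [[729, 0], [0, 729]].

[[729, 0], [0, 729]]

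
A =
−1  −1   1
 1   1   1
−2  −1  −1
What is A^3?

[[7, 4, 0], [−1, 0, −4], [3, 1, 7]]

A^2 = [[−2, −1, −3], [−2, −1, 1], [3, 2, −2]]
A^3 = [[7, 4, 0], [−1, 0, −4], [3, 1, 7]]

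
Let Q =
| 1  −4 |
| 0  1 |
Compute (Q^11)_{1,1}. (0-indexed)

Q = I + N where N = [[0, −4], [0, 0]] is strictly upper-triangular, so N^2 = 0.
(I + N)^11 = I + 11·N = [[1, −44], [0, 1]].

1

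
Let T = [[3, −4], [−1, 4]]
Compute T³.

[[67, −164], [−41, 108]]

T² = [[13, −28], [−7, 20]]
T³ = [[67, −164], [−41, 108]]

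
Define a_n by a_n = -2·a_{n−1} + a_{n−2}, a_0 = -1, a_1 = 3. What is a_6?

With companion matrix Q = [[-2, 1], [1, 0]], [a_n, a_{n−1}]ᵀ = Q·[a_{n−1}, a_{n−2}]ᵀ, so [a_6, a_5]ᵀ = Q^5·[a_1, a_0]ᵀ.
Q^5 = [[-70, 29], [29, -12]], giving [a_6, a_5]ᵀ = [[-239], [99]].

-239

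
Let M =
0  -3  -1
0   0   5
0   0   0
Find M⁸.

[[0, 0, 0], [0, 0, 0], [0, 0, 0]]

M is strictly triangular, hence nilpotent: M³ = 0, so M⁸ = 0.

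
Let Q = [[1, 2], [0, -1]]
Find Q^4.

Q² = I (check: tr Q = 0 and det Q = -1), so Q^4 = I since 4 is even.

[[1, 0], [0, 1]]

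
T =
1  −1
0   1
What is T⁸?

[[1, −8], [0, 1]]

T = I + N where N = [[0, −1], [0, 0]] is strictly upper-triangular, so N² = 0.
(I + N)⁸ = I + 8·N = [[1, −8], [0, 1]].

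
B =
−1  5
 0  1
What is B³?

[[−1, 5], [0, 1]]

B² = I (check: tr B = 0 and det B = −1), so B³ = B since 3 is odd.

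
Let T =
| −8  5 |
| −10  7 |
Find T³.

[[−62, 35], [−70, 43]]

tr T = −1 and det T = −6, so the characteristic polynomial is λ² − (−1)λ + (−6) with roots −3 and 2.
Eigenvectors give P = [[−1, −1], [−1, −2]] with P⁻¹ = [[−2, 1], [1, −1]], and T = P·diag(−3, 2)·P⁻¹.
Then T³ = P·diag(−27, 8)·P⁻¹ = [[27, −8], [27, −16]] · [[−2, 1], [1, −1]] = [[−62, 35], [−70, 43]].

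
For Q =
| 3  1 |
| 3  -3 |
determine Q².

[[12, 0], [0, 12]]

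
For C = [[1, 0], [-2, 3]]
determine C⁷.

[[1, 0], [-2186, 2187]]

tr C = 4 and det C = 3, so the characteristic polynomial is λ² − (4)λ + (3) with roots 3 and 1.
Eigenvectors give P = [[0, 1], [-1, 1]] with P⁻¹ = [[1, -1], [1, 0]], and C = P·diag(3, 1)·P⁻¹.
Then C⁷ = P·diag(2187, 1)·P⁻¹ = [[0, 1], [-2187, 1]] · [[1, -1], [1, 0]] = [[1, 0], [-2186, 2187]].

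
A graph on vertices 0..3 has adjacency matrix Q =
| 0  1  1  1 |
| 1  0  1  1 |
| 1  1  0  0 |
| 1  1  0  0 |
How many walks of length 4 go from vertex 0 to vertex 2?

The number of length-4 walks from vertex 0 to vertex 2 is entry (0,2) of Q⁴, where Q is the adjacency matrix.
Q² = [[3, 2, 1, 1], [2, 3, 1, 1], [1, 1, 2, 2], [1, 1, 2, 2]]
Q³ = [[4, 5, 5, 5], [5, 4, 5, 5], [5, 5, 2, 2], [5, 5, 2, 2]]
Q⁴ = [[15, 14, 9, 9], [14, 15, 9, 9], [9, 9, 10, 10], [9, 9, 10, 10]]

9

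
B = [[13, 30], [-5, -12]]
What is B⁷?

tr B = 1 and det B = -6, so the characteristic polynomial is λ² − (1)λ + (-6) with roots 3 and -2.
Eigenvectors give P = [[-3, 2], [1, -1]] with P⁻¹ = [[-1, -2], [-1, -3]], and B = P·diag(3, -2)·P⁻¹.
Then B⁷ = P·diag(2187, -128)·P⁻¹ = [[-6561, -256], [2187, 128]] · [[-1, -2], [-1, -3]] = [[6817, 13890], [-2315, -4758]].

[[6817, 13890], [-2315, -4758]]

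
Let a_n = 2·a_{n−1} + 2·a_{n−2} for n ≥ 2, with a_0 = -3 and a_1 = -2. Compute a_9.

-10272

With companion matrix Q = [[2, 2], [1, 0]], [a_n, a_{n−1}]ᵀ = Q·[a_{n−1}, a_{n−2}]ᵀ, so [a_9, a_8]ᵀ = Q⁸·[a_1, a_0]ᵀ.
Q⁸ = [[2448, 1792], [896, 656]], giving [a_9, a_8]ᵀ = [[-10272], [-3760]].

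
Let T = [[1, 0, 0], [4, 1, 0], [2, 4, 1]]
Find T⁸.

[[1, 0, 0], [32, 1, 0], [464, 32, 1]]

T = I + N where N = [[0, 0, 0], [4, 0, 0], [2, 4, 0]] is strictly lower-triangular, so N³ = 0.
(I + N)⁸ = I + 8·N + 28·N² = [[1, 0, 0], [32, 1, 0], [464, 32, 1]].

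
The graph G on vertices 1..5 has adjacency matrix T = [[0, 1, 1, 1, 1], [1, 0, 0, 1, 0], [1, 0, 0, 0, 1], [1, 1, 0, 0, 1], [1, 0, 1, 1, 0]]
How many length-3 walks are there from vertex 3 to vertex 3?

2

The number of length-3 walks from vertex 3 to vertex 3 is entry (3,3) of T^3, where T is the adjacency matrix.
T^2 = [[4, 1, 1, 2, 2], [1, 2, 1, 1, 2], [1, 1, 2, 2, 1], [2, 1, 2, 3, 1], [2, 2, 1, 1, 3]]
T^3 = [[6, 6, 6, 7, 7], [6, 2, 3, 5, 3], [6, 3, 2, 3, 5], [7, 5, 3, 4, 7], [7, 3, 5, 7, 4]]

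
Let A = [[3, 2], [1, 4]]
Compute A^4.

[[219, 406], [203, 422]]

A^2 = [[11, 14], [7, 18]]
A^3 = [[47, 78], [39, 86]]
A^4 = [[219, 406], [203, 422]]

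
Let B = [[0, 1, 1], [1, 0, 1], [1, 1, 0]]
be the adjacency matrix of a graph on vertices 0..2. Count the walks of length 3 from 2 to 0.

The number of length-3 walks from vertex 2 to vertex 0 is entry (2,0) of B³, where B is the adjacency matrix.
B² = [[2, 1, 1], [1, 2, 1], [1, 1, 2]]
B³ = [[2, 3, 3], [3, 2, 3], [3, 3, 2]]

3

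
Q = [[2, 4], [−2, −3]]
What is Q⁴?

[[8, 12], [−6, −7]]

Q² = [[−4, −4], [2, 1]]
Q³ = [[0, −4], [2, 5]]
Q⁴ = [[8, 12], [−6, −7]]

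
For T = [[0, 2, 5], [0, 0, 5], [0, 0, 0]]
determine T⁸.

T is strictly triangular, hence nilpotent: T³ = 0, so T⁸ = 0.

[[0, 0, 0], [0, 0, 0], [0, 0, 0]]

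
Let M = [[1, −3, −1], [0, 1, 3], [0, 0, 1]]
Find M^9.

M = I + N where N = [[0, −3, −1], [0, 0, 3], [0, 0, 0]] is strictly upper-triangular, so N^3 = 0.
(I + N)^9 = I + 9·N + 36·N^2 = [[1, −27, −333], [0, 1, 27], [0, 0, 1]].

[[1, −27, −333], [0, 1, 27], [0, 0, 1]]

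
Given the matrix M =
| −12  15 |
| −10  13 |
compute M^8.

tr M = 1 and det M = −6, so the characteristic polynomial is λ² − (1)λ + (−6) with roots −2 and 3.
Eigenvectors give P = [[3, 1], [2, 1]] with P⁻¹ = [[1, −1], [−2, 3]], and M = P·diag(−2, 3)·P⁻¹.
Then M^8 = P·diag(256, 6561)·P⁻¹ = [[768, 6561], [512, 6561]] · [[1, −1], [−2, 3]] = [[−12354, 18915], [−12610, 19171]].

[[−12354, 18915], [−12610, 19171]]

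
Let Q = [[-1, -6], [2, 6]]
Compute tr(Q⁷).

tr Q = 5 and det Q = 6, so the characteristic polynomial is λ² − (5)λ + (6) with roots 2 and 3.
Eigenvectors give P = [[-2, -3], [1, 2]] with P⁻¹ = [[-2, -3], [1, 2]], and Q = P·diag(2, 3)·P⁻¹.
Then Q⁷ = P·diag(128, 2187)·P⁻¹ = [[-256, -6561], [128, 4374]] · [[-2, -3], [1, 2]] = [[-6049, -12354], [4118, 8364]].

2315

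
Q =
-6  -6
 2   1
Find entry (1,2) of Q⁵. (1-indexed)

tr Q = -5 and det Q = 6, so the characteristic polynomial is λ² − (-5)λ + (6) with roots -2 and -3.
Eigenvectors give P = [[-3, -2], [2, 1]] with P⁻¹ = [[1, 2], [-2, -3]], and Q = P·diag(-2, -3)·P⁻¹.
Then Q⁵ = P·diag(-32, -243)·P⁻¹ = [[96, 486], [-64, -243]] · [[1, 2], [-2, -3]] = [[-876, -1266], [422, 601]].

-1266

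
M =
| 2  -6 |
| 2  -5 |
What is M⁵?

tr M = -3 and det M = 2, so the characteristic polynomial is λ² − (-3)λ + (2) with roots -2 and -1.
Eigenvectors give P = [[3, -2], [2, -1]] with P⁻¹ = [[-1, 2], [-2, 3]], and M = P·diag(-2, -1)·P⁻¹.
Then M⁵ = P·diag(-32, -1)·P⁻¹ = [[-96, 2], [-64, 1]] · [[-1, 2], [-2, 3]] = [[92, -186], [62, -125]].

[[92, -186], [62, -125]]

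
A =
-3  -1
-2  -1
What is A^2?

[[11, 4], [8, 3]]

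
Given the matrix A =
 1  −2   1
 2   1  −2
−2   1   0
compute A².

[[−5, −3, 5], [8, −5, 0], [0, 5, −4]]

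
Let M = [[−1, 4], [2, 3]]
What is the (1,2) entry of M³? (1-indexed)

60

M² = [[9, 8], [4, 17]]
M³ = [[7, 60], [30, 67]]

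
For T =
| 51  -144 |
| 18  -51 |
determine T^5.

tr T = 0 and det T = -9, so the characteristic polynomial is λ² − (0)λ + (-9) with roots -3 and 3.
Eigenvectors give P = [[-8, 3], [-3, 1]] with P⁻¹ = [[1, -3], [3, -8]], and T = P·diag(-3, 3)·P⁻¹.
Then T^5 = P·diag(-243, 243)·P⁻¹ = [[1944, 729], [729, 243]] · [[1, -3], [3, -8]] = [[4131, -11664], [1458, -4131]].

[[4131, -11664], [1458, -4131]]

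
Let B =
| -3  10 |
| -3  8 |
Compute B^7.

tr B = 5 and det B = 6, so the characteristic polynomial is λ² − (5)λ + (6) with roots 3 and 2.
Eigenvectors give P = [[-5, 2], [-3, 1]] with P⁻¹ = [[1, -2], [3, -5]], and B = P·diag(3, 2)·P⁻¹.
Then B^7 = P·diag(2187, 128)·P⁻¹ = [[-10935, 256], [-6561, 128]] · [[1, -2], [3, -5]] = [[-10167, 20590], [-6177, 12482]].

[[-10167, 20590], [-6177, 12482]]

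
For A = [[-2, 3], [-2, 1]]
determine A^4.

A^2 = [[-2, -3], [2, -5]]
A^3 = [[10, -9], [6, 1]]
A^4 = [[-2, 21], [-14, 19]]

[[-2, 21], [-14, 19]]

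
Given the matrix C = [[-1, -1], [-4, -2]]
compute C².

[[5, 3], [12, 8]]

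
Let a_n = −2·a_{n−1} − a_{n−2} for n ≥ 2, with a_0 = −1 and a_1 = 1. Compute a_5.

With companion matrix M = [[−2, −1], [1, 0]], [a_n, a_{n−1}]ᵀ = M·[a_{n−1}, a_{n−2}]ᵀ, so [a_5, a_4]ᵀ = M⁴·[a_1, a_0]ᵀ.
M⁴ = [[5, 4], [−4, −3]], giving [a_5, a_4]ᵀ = [[1], [−1]].

1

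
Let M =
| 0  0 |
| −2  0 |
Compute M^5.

[[0, 0], [0, 0]]

M is strictly triangular, hence nilpotent: M^2 = 0, so M^5 = 0.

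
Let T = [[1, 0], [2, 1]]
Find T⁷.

T = I + N where N = [[0, 0], [2, 0]] is strictly lower-triangular, so N² = 0.
(I + N)⁷ = I + 7·N = [[1, 0], [14, 1]].

[[1, 0], [14, 1]]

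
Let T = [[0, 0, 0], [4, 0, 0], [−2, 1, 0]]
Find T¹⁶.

[[0, 0, 0], [0, 0, 0], [0, 0, 0]]

T is strictly triangular, hence nilpotent: T³ = 0, so T¹⁶ = 0.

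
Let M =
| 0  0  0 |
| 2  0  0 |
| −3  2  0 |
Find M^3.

[[0, 0, 0], [0, 0, 0], [0, 0, 0]]

M is strictly triangular, hence nilpotent: M^3 = 0, so M^3 = 0.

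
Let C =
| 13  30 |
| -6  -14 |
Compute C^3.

tr C = -1 and det C = -2, so the characteristic polynomial is λ² − (-1)λ + (-2) with roots 1 and -2.
Eigenvectors give P = [[5, -2], [-2, 1]] with P⁻¹ = [[1, 2], [2, 5]], and C = P·diag(1, -2)·P⁻¹.
Then C^3 = P·diag(1, -8)·P⁻¹ = [[5, 16], [-2, -8]] · [[1, 2], [2, 5]] = [[37, 90], [-18, -44]].

[[37, 90], [-18, -44]]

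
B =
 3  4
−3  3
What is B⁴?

B² = [[−3, 24], [−18, −3]]
B³ = [[−81, 60], [−45, −81]]
B⁴ = [[−423, −144], [108, −423]]

[[−423, −144], [108, −423]]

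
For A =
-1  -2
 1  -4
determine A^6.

[[-601, 1330], [-665, 1394]]

tr A = -5 and det A = 6, so the characteristic polynomial is λ² − (-5)λ + (6) with roots -2 and -3.
Eigenvectors give P = [[-2, 1], [-1, 1]] with P⁻¹ = [[-1, 1], [-1, 2]], and A = P·diag(-2, -3)·P⁻¹.
Then A^6 = P·diag(64, 729)·P⁻¹ = [[-128, 729], [-64, 729]] · [[-1, 1], [-1, 2]] = [[-601, 1330], [-665, 1394]].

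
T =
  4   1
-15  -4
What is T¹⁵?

T² = I (check: tr T = 0 and det T = -1), so T¹⁵ = T since 15 is odd.

[[4, 1], [-15, -4]]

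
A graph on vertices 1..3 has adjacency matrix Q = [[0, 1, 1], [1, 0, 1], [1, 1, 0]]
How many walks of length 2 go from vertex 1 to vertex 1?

The number of length-2 walks from vertex 1 to vertex 1 is entry (1,1) of Q^2, where Q is the adjacency matrix.
Q^2 = [[2, 1, 1], [1, 2, 1], [1, 1, 2]]

2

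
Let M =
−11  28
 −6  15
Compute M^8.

[[−39359, 91840], [−19680, 45921]]

tr M = 4 and det M = 3, so the characteristic polynomial is λ² − (4)λ + (3) with roots 1 and 3.
Eigenvectors give P = [[7, 2], [3, 1]] with P⁻¹ = [[1, −2], [−3, 7]], and M = P·diag(1, 3)·P⁻¹.
Then M^8 = P·diag(1, 6561)·P⁻¹ = [[7, 13122], [3, 6561]] · [[1, −2], [−3, 7]] = [[−39359, 91840], [−19680, 45921]].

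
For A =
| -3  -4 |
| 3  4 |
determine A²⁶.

[[-3, -4], [3, 4]]

A² = A (a projection; rank 1, trace 1), so A²⁶ = A.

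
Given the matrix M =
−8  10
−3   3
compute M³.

[[−122, 190], [−57, 87]]

tr M = −5 and det M = 6, so the characteristic polynomial is λ² − (−5)λ + (6) with roots −2 and −3.
Eigenvectors give P = [[−5, 2], [−3, 1]] with P⁻¹ = [[1, −2], [3, −5]], and M = P·diag(−2, −3)·P⁻¹.
Then M³ = P·diag(−8, −27)·P⁻¹ = [[40, −54], [24, −27]] · [[1, −2], [3, −5]] = [[−122, 190], [−57, 87]].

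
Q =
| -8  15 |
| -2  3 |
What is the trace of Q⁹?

tr Q = -5 and det Q = 6, so the characteristic polynomial is λ² − (-5)λ + (6) with roots -3 and -2.
Eigenvectors give P = [[-3, -5], [-1, -2]] with P⁻¹ = [[-2, 5], [1, -3]], and Q = P·diag(-3, -2)·P⁻¹.
Then Q⁹ = P·diag(-19683, -512)·P⁻¹ = [[59049, 2560], [19683, 1024]] · [[-2, 5], [1, -3]] = [[-115538, 287565], [-38342, 95343]].

-20195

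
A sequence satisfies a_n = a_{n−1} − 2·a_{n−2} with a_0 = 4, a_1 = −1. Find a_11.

With companion matrix C = [[1, −2], [1, 0]], [a_n, a_{n−1}]ᵀ = C·[a_{n−1}, a_{n−2}]ᵀ, so [a_11, a_10]ᵀ = C^10·[a_1, a_0]ᵀ.
C^10 = [[23, 22], [−11, 34]], giving [a_11, a_10]ᵀ = [[65], [147]].

65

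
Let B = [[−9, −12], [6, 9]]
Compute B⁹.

[[−59049, −78732], [39366, 59049]]

tr B = 0 and det B = −9, so the characteristic polynomial is λ² − (0)λ + (−9) with roots −3 and 3.
Eigenvectors give P = [[−2, −1], [1, 1]] with P⁻¹ = [[−1, −1], [1, 2]], and B = P·diag(−3, 3)·P⁻¹.
Then B⁹ = P·diag(−19683, 19683)·P⁻¹ = [[39366, −19683], [−19683, 19683]] · [[−1, −1], [1, 2]] = [[−59049, −78732], [39366, 59049]].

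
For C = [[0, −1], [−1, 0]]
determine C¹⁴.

C² = I (check: tr C = 0 and det C = −1), so C¹⁴ = I since 14 is even.

[[1, 0], [0, 1]]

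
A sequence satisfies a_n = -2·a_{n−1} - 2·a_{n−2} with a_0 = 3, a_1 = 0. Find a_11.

With companion matrix M = [[-2, -2], [1, 0]], [a_n, a_{n−1}]ᵀ = M·[a_{n−1}, a_{n−2}]ᵀ, so [a_11, a_10]ᵀ = M¹⁰·[a_1, a_0]ᵀ.
M¹⁰ = [[32, 64], [-32, -32]], giving [a_11, a_10]ᵀ = [[192], [-96]].

192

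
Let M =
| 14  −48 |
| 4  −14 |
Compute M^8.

[[256, 0], [0, 256]]

tr M = 0 and det M = −4, so the characteristic polynomial is λ² − (0)λ + (−4) with roots −2 and 2.
Eigenvectors give P = [[3, 4], [1, 1]] with P⁻¹ = [[−1, 4], [1, −3]], and M = P·diag(−2, 2)·P⁻¹.
Then M^8 = P·diag(256, 256)·P⁻¹ = [[768, 1024], [256, 256]] · [[−1, 4], [1, −3]] = [[256, 0], [0, 256]].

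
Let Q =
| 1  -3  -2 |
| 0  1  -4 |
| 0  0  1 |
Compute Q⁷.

[[1, -21, 238], [0, 1, -28], [0, 0, 1]]

Q = I + N where N = [[0, -3, -2], [0, 0, -4], [0, 0, 0]] is strictly upper-triangular, so N³ = 0.
(I + N)⁷ = I + 7·N + 21·N² = [[1, -21, 238], [0, 1, -28], [0, 0, 1]].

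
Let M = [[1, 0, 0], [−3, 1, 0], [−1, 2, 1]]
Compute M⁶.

M = I + N where N = [[0, 0, 0], [−3, 0, 0], [−1, 2, 0]] is strictly lower-triangular, so N³ = 0.
(I + N)⁶ = I + 6·N + 15·N² = [[1, 0, 0], [−18, 1, 0], [−96, 12, 1]].

[[1, 0, 0], [−18, 1, 0], [−96, 12, 1]]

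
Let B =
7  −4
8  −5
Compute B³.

[[55, −28], [56, −29]]

tr B = 2 and det B = −3, so the characteristic polynomial is λ² − (2)λ + (−3) with roots 3 and −1.
Eigenvectors give P = [[1, −1], [1, −2]] with P⁻¹ = [[2, −1], [1, −1]], and B = P·diag(3, −1)·P⁻¹.
Then B³ = P·diag(27, −1)·P⁻¹ = [[27, 1], [27, 2]] · [[2, −1], [1, −1]] = [[55, −28], [56, −29]].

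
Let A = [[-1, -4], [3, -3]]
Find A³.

A² = [[-11, 16], [-12, -3]]
A³ = [[59, -4], [3, 57]]

[[59, -4], [3, 57]]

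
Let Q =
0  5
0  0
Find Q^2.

Q is strictly triangular, hence nilpotent: Q^2 = 0, so Q^2 = 0.

[[0, 0], [0, 0]]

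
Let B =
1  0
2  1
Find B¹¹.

[[1, 0], [22, 1]]

B = I + N where N = [[0, 0], [2, 0]] is strictly lower-triangular, so N² = 0.
(I + N)¹¹ = I + 11·N = [[1, 0], [22, 1]].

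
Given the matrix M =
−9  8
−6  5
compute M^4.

[[321, −320], [240, −239]]

tr M = −4 and det M = 3, so the characteristic polynomial is λ² − (−4)λ + (3) with roots −1 and −3.
Eigenvectors give P = [[−1, −4], [−1, −3]] with P⁻¹ = [[3, −4], [−1, 1]], and M = P·diag(−1, −3)·P⁻¹.
Then M^4 = P·diag(1, 81)·P⁻¹ = [[−1, −324], [−1, −243]] · [[3, −4], [−1, 1]] = [[321, −320], [240, −239]].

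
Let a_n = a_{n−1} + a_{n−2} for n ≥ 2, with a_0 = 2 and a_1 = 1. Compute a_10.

123

With companion matrix T = [[1, 1], [1, 0]], [a_n, a_{n−1}]ᵀ = T·[a_{n−1}, a_{n−2}]ᵀ, so [a_10, a_9]ᵀ = T⁹·[a_1, a_0]ᵀ.
T⁹ = [[55, 34], [34, 21]], giving [a_10, a_9]ᵀ = [[123], [76]].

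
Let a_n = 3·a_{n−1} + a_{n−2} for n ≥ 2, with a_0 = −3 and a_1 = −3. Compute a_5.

−426

With companion matrix T = [[3, 1], [1, 0]], [a_n, a_{n−1}]ᵀ = T·[a_{n−1}, a_{n−2}]ᵀ, so [a_5, a_4]ᵀ = T⁴·[a_1, a_0]ᵀ.
T⁴ = [[109, 33], [33, 10]], giving [a_5, a_4]ᵀ = [[−426], [−129]].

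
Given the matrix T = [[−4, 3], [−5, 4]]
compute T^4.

[[1, 0], [0, 1]]

T² = I (check: tr T = 0 and det T = −1), so T^4 = I since 4 is even.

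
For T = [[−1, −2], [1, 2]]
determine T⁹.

T² = T (a projection; rank 1, trace 1), so T⁹ = T.

[[−1, −2], [1, 2]]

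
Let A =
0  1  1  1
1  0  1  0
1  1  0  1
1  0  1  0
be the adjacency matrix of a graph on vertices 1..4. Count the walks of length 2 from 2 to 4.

2

The number of length-2 walks from vertex 2 to vertex 4 is entry (2,4) of A^2, where A is the adjacency matrix.
A^2 = [[3, 1, 2, 1], [1, 2, 1, 2], [2, 1, 3, 1], [1, 2, 1, 2]]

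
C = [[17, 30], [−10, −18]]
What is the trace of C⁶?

793

tr C = −1 and det C = −6, so the characteristic polynomial is λ² − (−1)λ + (−6) with roots 2 and −3.
Eigenvectors give P = [[−2, −3], [1, 2]] with P⁻¹ = [[−2, −3], [1, 2]], and C = P·diag(2, −3)·P⁻¹.
Then C⁶ = P·diag(64, 729)·P⁻¹ = [[−128, −2187], [64, 1458]] · [[−2, −3], [1, 2]] = [[−1931, −3990], [1330, 2724]].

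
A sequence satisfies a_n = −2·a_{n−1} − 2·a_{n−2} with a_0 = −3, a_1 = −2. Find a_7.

64

With companion matrix Q = [[−2, −2], [1, 0]], [a_n, a_{n−1}]ᵀ = Q·[a_{n−1}, a_{n−2}]ᵀ, so [a_7, a_6]ᵀ = Q⁶·[a_1, a_0]ᵀ.
Q⁶ = [[−8, −16], [8, 8]], giving [a_7, a_6]ᵀ = [[64], [−40]].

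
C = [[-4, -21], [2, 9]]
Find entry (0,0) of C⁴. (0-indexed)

-374

tr C = 5 and det C = 6, so the characteristic polynomial is λ² − (5)λ + (6) with roots 2 and 3.
Eigenvectors give P = [[7, -3], [-2, 1]] with P⁻¹ = [[1, 3], [2, 7]], and C = P·diag(2, 3)·P⁻¹.
Then C⁴ = P·diag(16, 81)·P⁻¹ = [[112, -243], [-32, 81]] · [[1, 3], [2, 7]] = [[-374, -1365], [130, 471]].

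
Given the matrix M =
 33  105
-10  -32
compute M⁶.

tr M = 1 and det M = -6, so the characteristic polynomial is λ² − (1)λ + (-6) with roots 3 and -2.
Eigenvectors give P = [[7, 3], [-2, -1]] with P⁻¹ = [[1, 3], [-2, -7]], and M = P·diag(3, -2)·P⁻¹.
Then M⁶ = P·diag(729, 64)·P⁻¹ = [[5103, 192], [-1458, -64]] · [[1, 3], [-2, -7]] = [[4719, 13965], [-1330, -3926]].

[[4719, 13965], [-1330, -3926]]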